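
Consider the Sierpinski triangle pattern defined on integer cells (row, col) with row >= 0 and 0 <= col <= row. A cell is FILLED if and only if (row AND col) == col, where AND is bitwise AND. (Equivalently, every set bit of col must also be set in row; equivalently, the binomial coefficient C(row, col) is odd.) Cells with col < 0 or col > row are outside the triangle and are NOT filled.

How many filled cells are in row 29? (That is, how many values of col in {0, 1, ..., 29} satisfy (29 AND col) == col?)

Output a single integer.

Answer: 16

Derivation:
29 in binary = 11101
popcount(29) = number of 1-bits in 11101 = 4
A col c satisfies (29 AND c) == c iff every set bit of c is also set in 29; each of the 4 set bits of 29 can independently be on or off in c.
count = 2^4 = 16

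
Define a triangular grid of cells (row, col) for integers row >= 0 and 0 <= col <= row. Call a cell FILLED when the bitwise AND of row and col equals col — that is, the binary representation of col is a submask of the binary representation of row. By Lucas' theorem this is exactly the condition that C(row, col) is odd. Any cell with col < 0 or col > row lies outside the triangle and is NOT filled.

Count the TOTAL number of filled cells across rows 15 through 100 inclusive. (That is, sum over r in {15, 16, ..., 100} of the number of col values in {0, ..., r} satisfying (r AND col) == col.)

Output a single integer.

r15=1111 pc4: +16 =16
r16=10000 pc1: +2 =18
r17=10001 pc2: +4 =22
r18=10010 pc2: +4 =26
r19=10011 pc3: +8 =34
r20=10100 pc2: +4 =38
r21=10101 pc3: +8 =46
r22=10110 pc3: +8 =54
r23=10111 pc4: +16 =70
r24=11000 pc2: +4 =74
r25=11001 pc3: +8 =82
r26=11010 pc3: +8 =90
r27=11011 pc4: +16 =106
r28=11100 pc3: +8 =114
r29=11101 pc4: +16 =130
r30=11110 pc4: +16 =146
r31=11111 pc5: +32 =178
r32=100000 pc1: +2 =180
r33=100001 pc2: +4 =184
r34=100010 pc2: +4 =188
r35=100011 pc3: +8 =196
r36=100100 pc2: +4 =200
r37=100101 pc3: +8 =208
r38=100110 pc3: +8 =216
r39=100111 pc4: +16 =232
r40=101000 pc2: +4 =236
r41=101001 pc3: +8 =244
r42=101010 pc3: +8 =252
r43=101011 pc4: +16 =268
r44=101100 pc3: +8 =276
r45=101101 pc4: +16 =292
r46=101110 pc4: +16 =308
r47=101111 pc5: +32 =340
r48=110000 pc2: +4 =344
r49=110001 pc3: +8 =352
r50=110010 pc3: +8 =360
r51=110011 pc4: +16 =376
r52=110100 pc3: +8 =384
r53=110101 pc4: +16 =400
r54=110110 pc4: +16 =416
r55=110111 pc5: +32 =448
r56=111000 pc3: +8 =456
r57=111001 pc4: +16 =472
r58=111010 pc4: +16 =488
r59=111011 pc5: +32 =520
r60=111100 pc4: +16 =536
r61=111101 pc5: +32 =568
r62=111110 pc5: +32 =600
r63=111111 pc6: +64 =664
r64=1000000 pc1: +2 =666
r65=1000001 pc2: +4 =670
r66=1000010 pc2: +4 =674
r67=1000011 pc3: +8 =682
r68=1000100 pc2: +4 =686
r69=1000101 pc3: +8 =694
r70=1000110 pc3: +8 =702
r71=1000111 pc4: +16 =718
r72=1001000 pc2: +4 =722
r73=1001001 pc3: +8 =730
r74=1001010 pc3: +8 =738
r75=1001011 pc4: +16 =754
r76=1001100 pc3: +8 =762
r77=1001101 pc4: +16 =778
r78=1001110 pc4: +16 =794
r79=1001111 pc5: +32 =826
r80=1010000 pc2: +4 =830
r81=1010001 pc3: +8 =838
r82=1010010 pc3: +8 =846
r83=1010011 pc4: +16 =862
r84=1010100 pc3: +8 =870
r85=1010101 pc4: +16 =886
r86=1010110 pc4: +16 =902
r87=1010111 pc5: +32 =934
r88=1011000 pc3: +8 =942
r89=1011001 pc4: +16 =958
r90=1011010 pc4: +16 =974
r91=1011011 pc5: +32 =1006
r92=1011100 pc4: +16 =1022
r93=1011101 pc5: +32 =1054
r94=1011110 pc5: +32 =1086
r95=1011111 pc6: +64 =1150
r96=1100000 pc2: +4 =1154
r97=1100001 pc3: +8 =1162
r98=1100010 pc3: +8 =1170
r99=1100011 pc4: +16 =1186
r100=1100100 pc3: +8 =1194

Answer: 1194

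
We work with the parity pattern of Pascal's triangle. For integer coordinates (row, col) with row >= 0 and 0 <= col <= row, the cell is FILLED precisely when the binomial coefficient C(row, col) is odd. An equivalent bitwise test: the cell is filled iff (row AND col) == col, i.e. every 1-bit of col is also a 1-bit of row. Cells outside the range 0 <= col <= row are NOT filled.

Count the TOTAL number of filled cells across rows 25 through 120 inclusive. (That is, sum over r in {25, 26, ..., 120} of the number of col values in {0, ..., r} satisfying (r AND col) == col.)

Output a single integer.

r25=11001 pc3: +8 =8
r26=11010 pc3: +8 =16
r27=11011 pc4: +16 =32
r28=11100 pc3: +8 =40
r29=11101 pc4: +16 =56
r30=11110 pc4: +16 =72
r31=11111 pc5: +32 =104
r32=100000 pc1: +2 =106
r33=100001 pc2: +4 =110
r34=100010 pc2: +4 =114
r35=100011 pc3: +8 =122
r36=100100 pc2: +4 =126
r37=100101 pc3: +8 =134
r38=100110 pc3: +8 =142
r39=100111 pc4: +16 =158
r40=101000 pc2: +4 =162
r41=101001 pc3: +8 =170
r42=101010 pc3: +8 =178
r43=101011 pc4: +16 =194
r44=101100 pc3: +8 =202
r45=101101 pc4: +16 =218
r46=101110 pc4: +16 =234
r47=101111 pc5: +32 =266
r48=110000 pc2: +4 =270
r49=110001 pc3: +8 =278
r50=110010 pc3: +8 =286
r51=110011 pc4: +16 =302
r52=110100 pc3: +8 =310
r53=110101 pc4: +16 =326
r54=110110 pc4: +16 =342
r55=110111 pc5: +32 =374
r56=111000 pc3: +8 =382
r57=111001 pc4: +16 =398
r58=111010 pc4: +16 =414
r59=111011 pc5: +32 =446
r60=111100 pc4: +16 =462
r61=111101 pc5: +32 =494
r62=111110 pc5: +32 =526
r63=111111 pc6: +64 =590
r64=1000000 pc1: +2 =592
r65=1000001 pc2: +4 =596
r66=1000010 pc2: +4 =600
r67=1000011 pc3: +8 =608
r68=1000100 pc2: +4 =612
r69=1000101 pc3: +8 =620
r70=1000110 pc3: +8 =628
r71=1000111 pc4: +16 =644
r72=1001000 pc2: +4 =648
r73=1001001 pc3: +8 =656
r74=1001010 pc3: +8 =664
r75=1001011 pc4: +16 =680
r76=1001100 pc3: +8 =688
r77=1001101 pc4: +16 =704
r78=1001110 pc4: +16 =720
r79=1001111 pc5: +32 =752
r80=1010000 pc2: +4 =756
r81=1010001 pc3: +8 =764
r82=1010010 pc3: +8 =772
r83=1010011 pc4: +16 =788
r84=1010100 pc3: +8 =796
r85=1010101 pc4: +16 =812
r86=1010110 pc4: +16 =828
r87=1010111 pc5: +32 =860
r88=1011000 pc3: +8 =868
r89=1011001 pc4: +16 =884
r90=1011010 pc4: +16 =900
r91=1011011 pc5: +32 =932
r92=1011100 pc4: +16 =948
r93=1011101 pc5: +32 =980
r94=1011110 pc5: +32 =1012
r95=1011111 pc6: +64 =1076
r96=1100000 pc2: +4 =1080
r97=1100001 pc3: +8 =1088
r98=1100010 pc3: +8 =1096
r99=1100011 pc4: +16 =1112
r100=1100100 pc3: +8 =1120
r101=1100101 pc4: +16 =1136
r102=1100110 pc4: +16 =1152
r103=1100111 pc5: +32 =1184
r104=1101000 pc3: +8 =1192
r105=1101001 pc4: +16 =1208
r106=1101010 pc4: +16 =1224
r107=1101011 pc5: +32 =1256
r108=1101100 pc4: +16 =1272
r109=1101101 pc5: +32 =1304
r110=1101110 pc5: +32 =1336
r111=1101111 pc6: +64 =1400
r112=1110000 pc3: +8 =1408
r113=1110001 pc4: +16 =1424
r114=1110010 pc4: +16 =1440
r115=1110011 pc5: +32 =1472
r116=1110100 pc4: +16 =1488
r117=1110101 pc5: +32 =1520
r118=1110110 pc5: +32 =1552
r119=1110111 pc6: +64 =1616
r120=1111000 pc4: +16 =1632

Answer: 1632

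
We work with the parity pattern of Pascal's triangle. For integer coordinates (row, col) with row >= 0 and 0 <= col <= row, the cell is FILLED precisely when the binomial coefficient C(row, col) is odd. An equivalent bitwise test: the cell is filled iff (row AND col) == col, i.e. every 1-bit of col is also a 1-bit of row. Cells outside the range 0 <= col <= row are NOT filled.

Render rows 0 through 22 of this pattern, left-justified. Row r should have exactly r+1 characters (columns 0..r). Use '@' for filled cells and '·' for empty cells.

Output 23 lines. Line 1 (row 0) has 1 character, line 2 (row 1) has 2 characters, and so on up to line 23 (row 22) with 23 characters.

Answer: @
@@
@·@
@@@@
@···@
@@··@@
@·@·@·@
@@@@@@@@
@·······@
@@······@@
@·@·····@·@
@@@@····@@@@
@···@···@···@
@@··@@··@@··@@
@·@·@·@·@·@·@·@
@@@@@@@@@@@@@@@@
@···············@
@@··············@@
@·@·············@·@
@@@@············@@@@
@···@···········@···@
@@··@@··········@@··@@
@·@·@·@·········@·@·@·@

Derivation:
r0=0: @
r1=1: @@
r2=10: @·@
r3=11: @@@@
r4=100: @···@
r5=101: @@··@@
r6=110: @·@·@·@
r7=111: @@@@@@@@
r8=1000: @·······@
r9=1001: @@······@@
r10=1010: @·@·····@·@
r11=1011: @@@@····@@@@
r12=1100: @···@···@···@
r13=1101: @@··@@··@@··@@
r14=1110: @·@·@·@·@·@·@·@
r15=1111: @@@@@@@@@@@@@@@@
r16=10000: @···············@
r17=10001: @@··············@@
r18=10010: @·@·············@·@
r19=10011: @@@@············@@@@
r20=10100: @···@···········@···@
r21=10101: @@··@@··········@@··@@
r22=10110: @·@·@·@·········@·@·@·@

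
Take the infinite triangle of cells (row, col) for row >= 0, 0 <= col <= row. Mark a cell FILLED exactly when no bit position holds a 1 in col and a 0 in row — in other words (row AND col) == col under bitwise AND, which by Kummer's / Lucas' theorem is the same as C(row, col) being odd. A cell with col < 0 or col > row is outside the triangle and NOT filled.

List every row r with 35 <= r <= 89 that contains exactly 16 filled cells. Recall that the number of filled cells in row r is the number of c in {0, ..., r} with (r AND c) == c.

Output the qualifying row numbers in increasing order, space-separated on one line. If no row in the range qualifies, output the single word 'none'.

Row r has 2^popcount(r) filled cells, so we need popcount(r) = log2(16) = 4.
Scan r = 35..89 and keep those with exactly 4 one-bits:
r=35=100011 popcount=3 -> skip
r=36=100100 popcount=2 -> skip
r=37=100101 popcount=3 -> skip
r=38=100110 popcount=3 -> skip
r=39=100111 popcount=4 -> KEEP
r=40=101000 popcount=2 -> skip
r=41=101001 popcount=3 -> skip
r=42=101010 popcount=3 -> skip
r=43=101011 popcount=4 -> KEEP
r=44=101100 popcount=3 -> skip
r=45=101101 popcount=4 -> KEEP
r=46=101110 popcount=4 -> KEEP
r=47=101111 popcount=5 -> skip
r=48=110000 popcount=2 -> skip
r=49=110001 popcount=3 -> skip
r=50=110010 popcount=3 -> skip
r=51=110011 popcount=4 -> KEEP
r=52=110100 popcount=3 -> skip
r=53=110101 popcount=4 -> KEEP
r=54=110110 popcount=4 -> KEEP
r=55=110111 popcount=5 -> skip
r=56=111000 popcount=3 -> skip
r=57=111001 popcount=4 -> KEEP
r=58=111010 popcount=4 -> KEEP
r=59=111011 popcount=5 -> skip
r=60=111100 popcount=4 -> KEEP
r=61=111101 popcount=5 -> skip
r=62=111110 popcount=5 -> skip
r=63=111111 popcount=6 -> skip
r=64=1000000 popcount=1 -> skip
r=65=1000001 popcount=2 -> skip
r=66=1000010 popcount=2 -> skip
r=67=1000011 popcount=3 -> skip
r=68=1000100 popcount=2 -> skip
r=69=1000101 popcount=3 -> skip
r=70=1000110 popcount=3 -> skip
r=71=1000111 popcount=4 -> KEEP
r=72=1001000 popcount=2 -> skip
r=73=1001001 popcount=3 -> skip
r=74=1001010 popcount=3 -> skip
r=75=1001011 popcount=4 -> KEEP
r=76=1001100 popcount=3 -> skip
r=77=1001101 popcount=4 -> KEEP
r=78=1001110 popcount=4 -> KEEP
r=79=1001111 popcount=5 -> skip
r=80=1010000 popcount=2 -> skip
r=81=1010001 popcount=3 -> skip
r=82=1010010 popcount=3 -> skip
r=83=1010011 popcount=4 -> KEEP
r=84=1010100 popcount=3 -> skip
r=85=1010101 popcount=4 -> KEEP
r=86=1010110 popcount=4 -> KEEP
r=87=1010111 popcount=5 -> skip
r=88=1011000 popcount=3 -> skip
r=89=1011001 popcount=4 -> KEEP
Kept rows: 39 43 45 46 51 53 54 57 58 60 71 75 77 78 83 85 86 89

Answer: 39 43 45 46 51 53 54 57 58 60 71 75 77 78 83 85 86 89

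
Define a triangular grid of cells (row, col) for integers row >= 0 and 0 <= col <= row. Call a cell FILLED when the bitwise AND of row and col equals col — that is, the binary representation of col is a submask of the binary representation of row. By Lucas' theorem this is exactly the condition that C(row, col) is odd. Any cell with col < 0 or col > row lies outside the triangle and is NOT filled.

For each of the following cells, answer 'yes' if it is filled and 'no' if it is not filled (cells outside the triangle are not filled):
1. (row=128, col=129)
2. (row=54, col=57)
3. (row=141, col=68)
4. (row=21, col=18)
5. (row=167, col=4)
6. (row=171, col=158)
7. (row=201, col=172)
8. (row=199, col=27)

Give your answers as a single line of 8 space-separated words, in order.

(128,129): col outside [0, 128] -> not filled
(54,57): col outside [0, 54] -> not filled
(141,68): row=0b10001101, col=0b1000100, row AND col = 0b100 = 4; 4 != 68 -> empty
(21,18): row=0b10101, col=0b10010, row AND col = 0b10000 = 16; 16 != 18 -> empty
(167,4): row=0b10100111, col=0b100, row AND col = 0b100 = 4; 4 == 4 -> filled
(171,158): row=0b10101011, col=0b10011110, row AND col = 0b10001010 = 138; 138 != 158 -> empty
(201,172): row=0b11001001, col=0b10101100, row AND col = 0b10001000 = 136; 136 != 172 -> empty
(199,27): row=0b11000111, col=0b11011, row AND col = 0b11 = 3; 3 != 27 -> empty

Answer: no no no no yes no no no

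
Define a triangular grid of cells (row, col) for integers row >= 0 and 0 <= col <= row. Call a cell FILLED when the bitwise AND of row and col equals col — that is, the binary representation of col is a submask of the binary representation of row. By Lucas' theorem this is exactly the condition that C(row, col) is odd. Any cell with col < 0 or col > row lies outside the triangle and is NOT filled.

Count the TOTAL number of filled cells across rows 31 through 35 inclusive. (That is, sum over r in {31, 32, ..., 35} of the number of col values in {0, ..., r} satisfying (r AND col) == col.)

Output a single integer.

r31=11111 pc5: +32 =32
r32=100000 pc1: +2 =34
r33=100001 pc2: +4 =38
r34=100010 pc2: +4 =42
r35=100011 pc3: +8 =50

Answer: 50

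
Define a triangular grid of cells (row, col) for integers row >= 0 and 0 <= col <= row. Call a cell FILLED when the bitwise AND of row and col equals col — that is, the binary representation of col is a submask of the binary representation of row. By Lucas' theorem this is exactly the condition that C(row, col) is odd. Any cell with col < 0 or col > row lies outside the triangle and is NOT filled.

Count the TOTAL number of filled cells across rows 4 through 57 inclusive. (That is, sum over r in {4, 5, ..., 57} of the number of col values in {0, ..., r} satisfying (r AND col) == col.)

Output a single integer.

Answer: 528

Derivation:
r4=100 pc1: +2 =2
r5=101 pc2: +4 =6
r6=110 pc2: +4 =10
r7=111 pc3: +8 =18
r8=1000 pc1: +2 =20
r9=1001 pc2: +4 =24
r10=1010 pc2: +4 =28
r11=1011 pc3: +8 =36
r12=1100 pc2: +4 =40
r13=1101 pc3: +8 =48
r14=1110 pc3: +8 =56
r15=1111 pc4: +16 =72
r16=10000 pc1: +2 =74
r17=10001 pc2: +4 =78
r18=10010 pc2: +4 =82
r19=10011 pc3: +8 =90
r20=10100 pc2: +4 =94
r21=10101 pc3: +8 =102
r22=10110 pc3: +8 =110
r23=10111 pc4: +16 =126
r24=11000 pc2: +4 =130
r25=11001 pc3: +8 =138
r26=11010 pc3: +8 =146
r27=11011 pc4: +16 =162
r28=11100 pc3: +8 =170
r29=11101 pc4: +16 =186
r30=11110 pc4: +16 =202
r31=11111 pc5: +32 =234
r32=100000 pc1: +2 =236
r33=100001 pc2: +4 =240
r34=100010 pc2: +4 =244
r35=100011 pc3: +8 =252
r36=100100 pc2: +4 =256
r37=100101 pc3: +8 =264
r38=100110 pc3: +8 =272
r39=100111 pc4: +16 =288
r40=101000 pc2: +4 =292
r41=101001 pc3: +8 =300
r42=101010 pc3: +8 =308
r43=101011 pc4: +16 =324
r44=101100 pc3: +8 =332
r45=101101 pc4: +16 =348
r46=101110 pc4: +16 =364
r47=101111 pc5: +32 =396
r48=110000 pc2: +4 =400
r49=110001 pc3: +8 =408
r50=110010 pc3: +8 =416
r51=110011 pc4: +16 =432
r52=110100 pc3: +8 =440
r53=110101 pc4: +16 =456
r54=110110 pc4: +16 =472
r55=110111 pc5: +32 =504
r56=111000 pc3: +8 =512
r57=111001 pc4: +16 =528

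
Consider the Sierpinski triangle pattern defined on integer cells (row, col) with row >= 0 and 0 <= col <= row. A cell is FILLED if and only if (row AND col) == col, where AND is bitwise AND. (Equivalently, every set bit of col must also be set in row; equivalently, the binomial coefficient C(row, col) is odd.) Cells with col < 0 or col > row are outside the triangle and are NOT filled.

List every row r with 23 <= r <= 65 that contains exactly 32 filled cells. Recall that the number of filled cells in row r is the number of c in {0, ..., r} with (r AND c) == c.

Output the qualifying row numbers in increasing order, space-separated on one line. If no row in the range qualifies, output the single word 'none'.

Answer: 31 47 55 59 61 62

Derivation:
Row r has 2^popcount(r) filled cells, so we need popcount(r) = log2(32) = 5.
Scan r = 23..65 and keep those with exactly 5 one-bits:
r=23=10111 popcount=4 -> skip
r=24=11000 popcount=2 -> skip
r=25=11001 popcount=3 -> skip
r=26=11010 popcount=3 -> skip
r=27=11011 popcount=4 -> skip
r=28=11100 popcount=3 -> skip
r=29=11101 popcount=4 -> skip
r=30=11110 popcount=4 -> skip
r=31=11111 popcount=5 -> KEEP
r=32=100000 popcount=1 -> skip
r=33=100001 popcount=2 -> skip
r=34=100010 popcount=2 -> skip
r=35=100011 popcount=3 -> skip
r=36=100100 popcount=2 -> skip
r=37=100101 popcount=3 -> skip
r=38=100110 popcount=3 -> skip
r=39=100111 popcount=4 -> skip
r=40=101000 popcount=2 -> skip
r=41=101001 popcount=3 -> skip
r=42=101010 popcount=3 -> skip
r=43=101011 popcount=4 -> skip
r=44=101100 popcount=3 -> skip
r=45=101101 popcount=4 -> skip
r=46=101110 popcount=4 -> skip
r=47=101111 popcount=5 -> KEEP
r=48=110000 popcount=2 -> skip
r=49=110001 popcount=3 -> skip
r=50=110010 popcount=3 -> skip
r=51=110011 popcount=4 -> skip
r=52=110100 popcount=3 -> skip
r=53=110101 popcount=4 -> skip
r=54=110110 popcount=4 -> skip
r=55=110111 popcount=5 -> KEEP
r=56=111000 popcount=3 -> skip
r=57=111001 popcount=4 -> skip
r=58=111010 popcount=4 -> skip
r=59=111011 popcount=5 -> KEEP
r=60=111100 popcount=4 -> skip
r=61=111101 popcount=5 -> KEEP
r=62=111110 popcount=5 -> KEEP
r=63=111111 popcount=6 -> skip
r=64=1000000 popcount=1 -> skip
r=65=1000001 popcount=2 -> skip
Kept rows: 31 47 55 59 61 62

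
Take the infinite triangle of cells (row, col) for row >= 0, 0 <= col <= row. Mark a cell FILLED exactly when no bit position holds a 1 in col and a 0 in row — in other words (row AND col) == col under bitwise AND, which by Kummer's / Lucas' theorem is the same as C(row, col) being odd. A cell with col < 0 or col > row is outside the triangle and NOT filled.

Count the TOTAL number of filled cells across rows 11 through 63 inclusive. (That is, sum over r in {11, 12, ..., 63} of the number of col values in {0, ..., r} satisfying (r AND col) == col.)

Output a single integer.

r11=1011 pc3: +8 =8
r12=1100 pc2: +4 =12
r13=1101 pc3: +8 =20
r14=1110 pc3: +8 =28
r15=1111 pc4: +16 =44
r16=10000 pc1: +2 =46
r17=10001 pc2: +4 =50
r18=10010 pc2: +4 =54
r19=10011 pc3: +8 =62
r20=10100 pc2: +4 =66
r21=10101 pc3: +8 =74
r22=10110 pc3: +8 =82
r23=10111 pc4: +16 =98
r24=11000 pc2: +4 =102
r25=11001 pc3: +8 =110
r26=11010 pc3: +8 =118
r27=11011 pc4: +16 =134
r28=11100 pc3: +8 =142
r29=11101 pc4: +16 =158
r30=11110 pc4: +16 =174
r31=11111 pc5: +32 =206
r32=100000 pc1: +2 =208
r33=100001 pc2: +4 =212
r34=100010 pc2: +4 =216
r35=100011 pc3: +8 =224
r36=100100 pc2: +4 =228
r37=100101 pc3: +8 =236
r38=100110 pc3: +8 =244
r39=100111 pc4: +16 =260
r40=101000 pc2: +4 =264
r41=101001 pc3: +8 =272
r42=101010 pc3: +8 =280
r43=101011 pc4: +16 =296
r44=101100 pc3: +8 =304
r45=101101 pc4: +16 =320
r46=101110 pc4: +16 =336
r47=101111 pc5: +32 =368
r48=110000 pc2: +4 =372
r49=110001 pc3: +8 =380
r50=110010 pc3: +8 =388
r51=110011 pc4: +16 =404
r52=110100 pc3: +8 =412
r53=110101 pc4: +16 =428
r54=110110 pc4: +16 =444
r55=110111 pc5: +32 =476
r56=111000 pc3: +8 =484
r57=111001 pc4: +16 =500
r58=111010 pc4: +16 =516
r59=111011 pc5: +32 =548
r60=111100 pc4: +16 =564
r61=111101 pc5: +32 =596
r62=111110 pc5: +32 =628
r63=111111 pc6: +64 =692

Answer: 692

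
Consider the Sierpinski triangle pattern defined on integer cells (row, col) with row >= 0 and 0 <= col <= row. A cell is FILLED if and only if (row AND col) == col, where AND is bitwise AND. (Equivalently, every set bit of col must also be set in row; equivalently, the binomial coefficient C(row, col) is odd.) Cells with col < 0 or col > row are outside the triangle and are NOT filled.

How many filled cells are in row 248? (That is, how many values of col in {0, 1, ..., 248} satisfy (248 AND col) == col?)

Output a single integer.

248 in binary = 11111000
popcount(248) = number of 1-bits in 11111000 = 5
A col c satisfies (248 AND c) == c iff every set bit of c is also set in 248; each of the 5 set bits of 248 can independently be on or off in c.
count = 2^5 = 32

Answer: 32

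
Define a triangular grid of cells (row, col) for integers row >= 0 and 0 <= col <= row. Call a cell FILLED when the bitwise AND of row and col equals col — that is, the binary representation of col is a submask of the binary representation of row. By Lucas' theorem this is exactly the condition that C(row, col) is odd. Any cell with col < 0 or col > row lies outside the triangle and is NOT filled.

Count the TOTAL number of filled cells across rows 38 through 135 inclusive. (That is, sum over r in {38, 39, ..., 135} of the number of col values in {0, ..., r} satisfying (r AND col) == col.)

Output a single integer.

r38=100110 pc3: +8 =8
r39=100111 pc4: +16 =24
r40=101000 pc2: +4 =28
r41=101001 pc3: +8 =36
r42=101010 pc3: +8 =44
r43=101011 pc4: +16 =60
r44=101100 pc3: +8 =68
r45=101101 pc4: +16 =84
r46=101110 pc4: +16 =100
r47=101111 pc5: +32 =132
r48=110000 pc2: +4 =136
r49=110001 pc3: +8 =144
r50=110010 pc3: +8 =152
r51=110011 pc4: +16 =168
r52=110100 pc3: +8 =176
r53=110101 pc4: +16 =192
r54=110110 pc4: +16 =208
r55=110111 pc5: +32 =240
r56=111000 pc3: +8 =248
r57=111001 pc4: +16 =264
r58=111010 pc4: +16 =280
r59=111011 pc5: +32 =312
r60=111100 pc4: +16 =328
r61=111101 pc5: +32 =360
r62=111110 pc5: +32 =392
r63=111111 pc6: +64 =456
r64=1000000 pc1: +2 =458
r65=1000001 pc2: +4 =462
r66=1000010 pc2: +4 =466
r67=1000011 pc3: +8 =474
r68=1000100 pc2: +4 =478
r69=1000101 pc3: +8 =486
r70=1000110 pc3: +8 =494
r71=1000111 pc4: +16 =510
r72=1001000 pc2: +4 =514
r73=1001001 pc3: +8 =522
r74=1001010 pc3: +8 =530
r75=1001011 pc4: +16 =546
r76=1001100 pc3: +8 =554
r77=1001101 pc4: +16 =570
r78=1001110 pc4: +16 =586
r79=1001111 pc5: +32 =618
r80=1010000 pc2: +4 =622
r81=1010001 pc3: +8 =630
r82=1010010 pc3: +8 =638
r83=1010011 pc4: +16 =654
r84=1010100 pc3: +8 =662
r85=1010101 pc4: +16 =678
r86=1010110 pc4: +16 =694
r87=1010111 pc5: +32 =726
r88=1011000 pc3: +8 =734
r89=1011001 pc4: +16 =750
r90=1011010 pc4: +16 =766
r91=1011011 pc5: +32 =798
r92=1011100 pc4: +16 =814
r93=1011101 pc5: +32 =846
r94=1011110 pc5: +32 =878
r95=1011111 pc6: +64 =942
r96=1100000 pc2: +4 =946
r97=1100001 pc3: +8 =954
r98=1100010 pc3: +8 =962
r99=1100011 pc4: +16 =978
r100=1100100 pc3: +8 =986
r101=1100101 pc4: +16 =1002
r102=1100110 pc4: +16 =1018
r103=1100111 pc5: +32 =1050
r104=1101000 pc3: +8 =1058
r105=1101001 pc4: +16 =1074
r106=1101010 pc4: +16 =1090
r107=1101011 pc5: +32 =1122
r108=1101100 pc4: +16 =1138
r109=1101101 pc5: +32 =1170
r110=1101110 pc5: +32 =1202
r111=1101111 pc6: +64 =1266
r112=1110000 pc3: +8 =1274
r113=1110001 pc4: +16 =1290
r114=1110010 pc4: +16 =1306
r115=1110011 pc5: +32 =1338
r116=1110100 pc4: +16 =1354
r117=1110101 pc5: +32 =1386
r118=1110110 pc5: +32 =1418
r119=1110111 pc6: +64 =1482
r120=1111000 pc4: +16 =1498
r121=1111001 pc5: +32 =1530
r122=1111010 pc5: +32 =1562
r123=1111011 pc6: +64 =1626
r124=1111100 pc5: +32 =1658
r125=1111101 pc6: +64 =1722
r126=1111110 pc6: +64 =1786
r127=1111111 pc7: +128 =1914
r128=10000000 pc1: +2 =1916
r129=10000001 pc2: +4 =1920
r130=10000010 pc2: +4 =1924
r131=10000011 pc3: +8 =1932
r132=10000100 pc2: +4 =1936
r133=10000101 pc3: +8 =1944
r134=10000110 pc3: +8 =1952
r135=10000111 pc4: +16 =1968

Answer: 1968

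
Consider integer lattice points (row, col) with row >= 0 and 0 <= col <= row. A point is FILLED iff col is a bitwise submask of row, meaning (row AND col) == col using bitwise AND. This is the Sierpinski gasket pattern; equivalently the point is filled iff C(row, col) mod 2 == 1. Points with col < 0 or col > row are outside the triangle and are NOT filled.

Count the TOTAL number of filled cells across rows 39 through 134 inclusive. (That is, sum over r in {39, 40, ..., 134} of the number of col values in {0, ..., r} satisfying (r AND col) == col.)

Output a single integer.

Answer: 1944

Derivation:
r39=100111 pc4: +16 =16
r40=101000 pc2: +4 =20
r41=101001 pc3: +8 =28
r42=101010 pc3: +8 =36
r43=101011 pc4: +16 =52
r44=101100 pc3: +8 =60
r45=101101 pc4: +16 =76
r46=101110 pc4: +16 =92
r47=101111 pc5: +32 =124
r48=110000 pc2: +4 =128
r49=110001 pc3: +8 =136
r50=110010 pc3: +8 =144
r51=110011 pc4: +16 =160
r52=110100 pc3: +8 =168
r53=110101 pc4: +16 =184
r54=110110 pc4: +16 =200
r55=110111 pc5: +32 =232
r56=111000 pc3: +8 =240
r57=111001 pc4: +16 =256
r58=111010 pc4: +16 =272
r59=111011 pc5: +32 =304
r60=111100 pc4: +16 =320
r61=111101 pc5: +32 =352
r62=111110 pc5: +32 =384
r63=111111 pc6: +64 =448
r64=1000000 pc1: +2 =450
r65=1000001 pc2: +4 =454
r66=1000010 pc2: +4 =458
r67=1000011 pc3: +8 =466
r68=1000100 pc2: +4 =470
r69=1000101 pc3: +8 =478
r70=1000110 pc3: +8 =486
r71=1000111 pc4: +16 =502
r72=1001000 pc2: +4 =506
r73=1001001 pc3: +8 =514
r74=1001010 pc3: +8 =522
r75=1001011 pc4: +16 =538
r76=1001100 pc3: +8 =546
r77=1001101 pc4: +16 =562
r78=1001110 pc4: +16 =578
r79=1001111 pc5: +32 =610
r80=1010000 pc2: +4 =614
r81=1010001 pc3: +8 =622
r82=1010010 pc3: +8 =630
r83=1010011 pc4: +16 =646
r84=1010100 pc3: +8 =654
r85=1010101 pc4: +16 =670
r86=1010110 pc4: +16 =686
r87=1010111 pc5: +32 =718
r88=1011000 pc3: +8 =726
r89=1011001 pc4: +16 =742
r90=1011010 pc4: +16 =758
r91=1011011 pc5: +32 =790
r92=1011100 pc4: +16 =806
r93=1011101 pc5: +32 =838
r94=1011110 pc5: +32 =870
r95=1011111 pc6: +64 =934
r96=1100000 pc2: +4 =938
r97=1100001 pc3: +8 =946
r98=1100010 pc3: +8 =954
r99=1100011 pc4: +16 =970
r100=1100100 pc3: +8 =978
r101=1100101 pc4: +16 =994
r102=1100110 pc4: +16 =1010
r103=1100111 pc5: +32 =1042
r104=1101000 pc3: +8 =1050
r105=1101001 pc4: +16 =1066
r106=1101010 pc4: +16 =1082
r107=1101011 pc5: +32 =1114
r108=1101100 pc4: +16 =1130
r109=1101101 pc5: +32 =1162
r110=1101110 pc5: +32 =1194
r111=1101111 pc6: +64 =1258
r112=1110000 pc3: +8 =1266
r113=1110001 pc4: +16 =1282
r114=1110010 pc4: +16 =1298
r115=1110011 pc5: +32 =1330
r116=1110100 pc4: +16 =1346
r117=1110101 pc5: +32 =1378
r118=1110110 pc5: +32 =1410
r119=1110111 pc6: +64 =1474
r120=1111000 pc4: +16 =1490
r121=1111001 pc5: +32 =1522
r122=1111010 pc5: +32 =1554
r123=1111011 pc6: +64 =1618
r124=1111100 pc5: +32 =1650
r125=1111101 pc6: +64 =1714
r126=1111110 pc6: +64 =1778
r127=1111111 pc7: +128 =1906
r128=10000000 pc1: +2 =1908
r129=10000001 pc2: +4 =1912
r130=10000010 pc2: +4 =1916
r131=10000011 pc3: +8 =1924
r132=10000100 pc2: +4 =1928
r133=10000101 pc3: +8 =1936
r134=10000110 pc3: +8 =1944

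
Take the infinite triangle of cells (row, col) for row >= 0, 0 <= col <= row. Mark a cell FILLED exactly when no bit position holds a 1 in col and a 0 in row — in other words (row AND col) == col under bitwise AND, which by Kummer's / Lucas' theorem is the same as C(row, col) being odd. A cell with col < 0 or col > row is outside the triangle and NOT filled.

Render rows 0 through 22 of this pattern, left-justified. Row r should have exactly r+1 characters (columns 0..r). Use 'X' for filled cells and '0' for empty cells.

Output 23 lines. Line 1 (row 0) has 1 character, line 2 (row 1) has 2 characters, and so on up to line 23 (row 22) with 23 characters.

Answer: X
XX
X0X
XXXX
X000X
XX00XX
X0X0X0X
XXXXXXXX
X0000000X
XX000000XX
X0X00000X0X
XXXX0000XXXX
X000X000X000X
XX00XX00XX00XX
X0X0X0X0X0X0X0X
XXXXXXXXXXXXXXXX
X000000000000000X
XX00000000000000XX
X0X0000000000000X0X
XXXX000000000000XXXX
X000X00000000000X000X
XX00XX0000000000XX00XX
X0X0X0X000000000X0X0X0X

Derivation:
r0=0: X
r1=1: XX
r2=10: X0X
r3=11: XXXX
r4=100: X000X
r5=101: XX00XX
r6=110: X0X0X0X
r7=111: XXXXXXXX
r8=1000: X0000000X
r9=1001: XX000000XX
r10=1010: X0X00000X0X
r11=1011: XXXX0000XXXX
r12=1100: X000X000X000X
r13=1101: XX00XX00XX00XX
r14=1110: X0X0X0X0X0X0X0X
r15=1111: XXXXXXXXXXXXXXXX
r16=10000: X000000000000000X
r17=10001: XX00000000000000XX
r18=10010: X0X0000000000000X0X
r19=10011: XXXX000000000000XXXX
r20=10100: X000X00000000000X000X
r21=10101: XX00XX0000000000XX00XX
r22=10110: X0X0X0X000000000X0X0X0X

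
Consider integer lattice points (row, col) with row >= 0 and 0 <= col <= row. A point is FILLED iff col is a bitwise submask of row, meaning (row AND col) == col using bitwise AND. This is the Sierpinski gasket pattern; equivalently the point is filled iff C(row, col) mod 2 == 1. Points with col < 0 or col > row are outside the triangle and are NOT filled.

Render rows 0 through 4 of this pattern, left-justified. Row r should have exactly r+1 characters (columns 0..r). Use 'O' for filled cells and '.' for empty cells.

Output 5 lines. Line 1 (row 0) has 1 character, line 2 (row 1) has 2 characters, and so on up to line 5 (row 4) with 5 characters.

r0=0: O
r1=1: OO
r2=10: O.O
r3=11: OOOO
r4=100: O...O

Answer: O
OO
O.O
OOOO
O...O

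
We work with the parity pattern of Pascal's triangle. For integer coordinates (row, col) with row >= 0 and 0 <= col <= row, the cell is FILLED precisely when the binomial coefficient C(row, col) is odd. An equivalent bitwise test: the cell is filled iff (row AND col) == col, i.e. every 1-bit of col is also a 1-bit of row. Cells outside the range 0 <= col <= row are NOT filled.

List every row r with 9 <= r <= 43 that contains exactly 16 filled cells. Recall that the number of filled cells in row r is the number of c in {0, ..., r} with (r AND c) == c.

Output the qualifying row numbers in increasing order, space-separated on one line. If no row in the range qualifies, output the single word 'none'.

Answer: 15 23 27 29 30 39 43

Derivation:
Row r has 2^popcount(r) filled cells, so we need popcount(r) = log2(16) = 4.
Scan r = 9..43 and keep those with exactly 4 one-bits:
r=9=1001 popcount=2 -> skip
r=10=1010 popcount=2 -> skip
r=11=1011 popcount=3 -> skip
r=12=1100 popcount=2 -> skip
r=13=1101 popcount=3 -> skip
r=14=1110 popcount=3 -> skip
r=15=1111 popcount=4 -> KEEP
r=16=10000 popcount=1 -> skip
r=17=10001 popcount=2 -> skip
r=18=10010 popcount=2 -> skip
r=19=10011 popcount=3 -> skip
r=20=10100 popcount=2 -> skip
r=21=10101 popcount=3 -> skip
r=22=10110 popcount=3 -> skip
r=23=10111 popcount=4 -> KEEP
r=24=11000 popcount=2 -> skip
r=25=11001 popcount=3 -> skip
r=26=11010 popcount=3 -> skip
r=27=11011 popcount=4 -> KEEP
r=28=11100 popcount=3 -> skip
r=29=11101 popcount=4 -> KEEP
r=30=11110 popcount=4 -> KEEP
r=31=11111 popcount=5 -> skip
r=32=100000 popcount=1 -> skip
r=33=100001 popcount=2 -> skip
r=34=100010 popcount=2 -> skip
r=35=100011 popcount=3 -> skip
r=36=100100 popcount=2 -> skip
r=37=100101 popcount=3 -> skip
r=38=100110 popcount=3 -> skip
r=39=100111 popcount=4 -> KEEP
r=40=101000 popcount=2 -> skip
r=41=101001 popcount=3 -> skip
r=42=101010 popcount=3 -> skip
r=43=101011 popcount=4 -> KEEP
Kept rows: 15 23 27 29 30 39 43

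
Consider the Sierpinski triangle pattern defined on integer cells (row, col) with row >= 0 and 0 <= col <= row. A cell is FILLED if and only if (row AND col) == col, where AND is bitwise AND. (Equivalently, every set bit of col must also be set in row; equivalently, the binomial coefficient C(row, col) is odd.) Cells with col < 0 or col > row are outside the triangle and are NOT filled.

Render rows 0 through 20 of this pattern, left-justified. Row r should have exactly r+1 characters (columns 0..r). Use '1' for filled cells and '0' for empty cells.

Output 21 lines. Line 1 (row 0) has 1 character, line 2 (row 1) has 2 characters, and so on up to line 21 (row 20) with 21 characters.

r0=0: 1
r1=1: 11
r2=10: 101
r3=11: 1111
r4=100: 10001
r5=101: 110011
r6=110: 1010101
r7=111: 11111111
r8=1000: 100000001
r9=1001: 1100000011
r10=1010: 10100000101
r11=1011: 111100001111
r12=1100: 1000100010001
r13=1101: 11001100110011
r14=1110: 101010101010101
r15=1111: 1111111111111111
r16=10000: 10000000000000001
r17=10001: 110000000000000011
r18=10010: 1010000000000000101
r19=10011: 11110000000000001111
r20=10100: 100010000000000010001

Answer: 1
11
101
1111
10001
110011
1010101
11111111
100000001
1100000011
10100000101
111100001111
1000100010001
11001100110011
101010101010101
1111111111111111
10000000000000001
110000000000000011
1010000000000000101
11110000000000001111
100010000000000010001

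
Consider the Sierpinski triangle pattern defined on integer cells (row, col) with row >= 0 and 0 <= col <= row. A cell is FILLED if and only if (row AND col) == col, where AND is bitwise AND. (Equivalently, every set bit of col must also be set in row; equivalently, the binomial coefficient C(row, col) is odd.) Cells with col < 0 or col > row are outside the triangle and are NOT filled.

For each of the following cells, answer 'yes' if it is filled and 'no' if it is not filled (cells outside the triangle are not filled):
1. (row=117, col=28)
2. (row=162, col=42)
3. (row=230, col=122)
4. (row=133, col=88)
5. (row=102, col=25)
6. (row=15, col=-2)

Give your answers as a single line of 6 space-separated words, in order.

Answer: no no no no no no

Derivation:
(117,28): row=0b1110101, col=0b11100, row AND col = 0b10100 = 20; 20 != 28 -> empty
(162,42): row=0b10100010, col=0b101010, row AND col = 0b100010 = 34; 34 != 42 -> empty
(230,122): row=0b11100110, col=0b1111010, row AND col = 0b1100010 = 98; 98 != 122 -> empty
(133,88): row=0b10000101, col=0b1011000, row AND col = 0b0 = 0; 0 != 88 -> empty
(102,25): row=0b1100110, col=0b11001, row AND col = 0b0 = 0; 0 != 25 -> empty
(15,-2): col outside [0, 15] -> not filled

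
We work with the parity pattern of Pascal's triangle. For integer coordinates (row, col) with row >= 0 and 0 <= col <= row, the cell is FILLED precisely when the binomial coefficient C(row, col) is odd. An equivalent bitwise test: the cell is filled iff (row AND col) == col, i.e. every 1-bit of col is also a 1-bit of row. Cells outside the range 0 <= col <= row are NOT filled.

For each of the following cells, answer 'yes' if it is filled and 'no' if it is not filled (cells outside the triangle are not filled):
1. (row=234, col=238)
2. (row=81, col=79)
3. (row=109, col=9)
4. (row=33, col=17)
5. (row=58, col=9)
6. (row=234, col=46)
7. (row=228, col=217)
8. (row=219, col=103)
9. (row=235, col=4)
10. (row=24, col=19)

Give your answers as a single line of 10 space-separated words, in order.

(234,238): col outside [0, 234] -> not filled
(81,79): row=0b1010001, col=0b1001111, row AND col = 0b1000001 = 65; 65 != 79 -> empty
(109,9): row=0b1101101, col=0b1001, row AND col = 0b1001 = 9; 9 == 9 -> filled
(33,17): row=0b100001, col=0b10001, row AND col = 0b1 = 1; 1 != 17 -> empty
(58,9): row=0b111010, col=0b1001, row AND col = 0b1000 = 8; 8 != 9 -> empty
(234,46): row=0b11101010, col=0b101110, row AND col = 0b101010 = 42; 42 != 46 -> empty
(228,217): row=0b11100100, col=0b11011001, row AND col = 0b11000000 = 192; 192 != 217 -> empty
(219,103): row=0b11011011, col=0b1100111, row AND col = 0b1000011 = 67; 67 != 103 -> empty
(235,4): row=0b11101011, col=0b100, row AND col = 0b0 = 0; 0 != 4 -> empty
(24,19): row=0b11000, col=0b10011, row AND col = 0b10000 = 16; 16 != 19 -> empty

Answer: no no yes no no no no no no no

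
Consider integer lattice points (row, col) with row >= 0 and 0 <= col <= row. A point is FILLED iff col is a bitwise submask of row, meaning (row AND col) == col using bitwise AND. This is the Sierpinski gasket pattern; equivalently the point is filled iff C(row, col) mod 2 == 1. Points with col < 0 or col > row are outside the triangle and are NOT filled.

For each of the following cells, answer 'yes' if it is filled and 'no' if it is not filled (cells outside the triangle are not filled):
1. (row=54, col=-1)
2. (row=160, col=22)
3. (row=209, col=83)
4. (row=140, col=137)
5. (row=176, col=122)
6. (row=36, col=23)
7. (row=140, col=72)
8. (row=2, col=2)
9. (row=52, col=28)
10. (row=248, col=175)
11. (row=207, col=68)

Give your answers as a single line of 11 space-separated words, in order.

(54,-1): col outside [0, 54] -> not filled
(160,22): row=0b10100000, col=0b10110, row AND col = 0b0 = 0; 0 != 22 -> empty
(209,83): row=0b11010001, col=0b1010011, row AND col = 0b1010001 = 81; 81 != 83 -> empty
(140,137): row=0b10001100, col=0b10001001, row AND col = 0b10001000 = 136; 136 != 137 -> empty
(176,122): row=0b10110000, col=0b1111010, row AND col = 0b110000 = 48; 48 != 122 -> empty
(36,23): row=0b100100, col=0b10111, row AND col = 0b100 = 4; 4 != 23 -> empty
(140,72): row=0b10001100, col=0b1001000, row AND col = 0b1000 = 8; 8 != 72 -> empty
(2,2): row=0b10, col=0b10, row AND col = 0b10 = 2; 2 == 2 -> filled
(52,28): row=0b110100, col=0b11100, row AND col = 0b10100 = 20; 20 != 28 -> empty
(248,175): row=0b11111000, col=0b10101111, row AND col = 0b10101000 = 168; 168 != 175 -> empty
(207,68): row=0b11001111, col=0b1000100, row AND col = 0b1000100 = 68; 68 == 68 -> filled

Answer: no no no no no no no yes no no yes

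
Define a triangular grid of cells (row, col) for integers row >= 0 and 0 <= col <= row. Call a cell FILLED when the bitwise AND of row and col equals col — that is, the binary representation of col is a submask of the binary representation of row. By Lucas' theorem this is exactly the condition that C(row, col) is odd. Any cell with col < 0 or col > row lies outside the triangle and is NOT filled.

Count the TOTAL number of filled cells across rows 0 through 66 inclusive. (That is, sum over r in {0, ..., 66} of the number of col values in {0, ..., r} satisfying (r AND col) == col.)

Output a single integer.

Answer: 739

Derivation:
r0=0 pc0: +1 =1
r1=1 pc1: +2 =3
r2=10 pc1: +2 =5
r3=11 pc2: +4 =9
r4=100 pc1: +2 =11
r5=101 pc2: +4 =15
r6=110 pc2: +4 =19
r7=111 pc3: +8 =27
r8=1000 pc1: +2 =29
r9=1001 pc2: +4 =33
r10=1010 pc2: +4 =37
r11=1011 pc3: +8 =45
r12=1100 pc2: +4 =49
r13=1101 pc3: +8 =57
r14=1110 pc3: +8 =65
r15=1111 pc4: +16 =81
r16=10000 pc1: +2 =83
r17=10001 pc2: +4 =87
r18=10010 pc2: +4 =91
r19=10011 pc3: +8 =99
r20=10100 pc2: +4 =103
r21=10101 pc3: +8 =111
r22=10110 pc3: +8 =119
r23=10111 pc4: +16 =135
r24=11000 pc2: +4 =139
r25=11001 pc3: +8 =147
r26=11010 pc3: +8 =155
r27=11011 pc4: +16 =171
r28=11100 pc3: +8 =179
r29=11101 pc4: +16 =195
r30=11110 pc4: +16 =211
r31=11111 pc5: +32 =243
r32=100000 pc1: +2 =245
r33=100001 pc2: +4 =249
r34=100010 pc2: +4 =253
r35=100011 pc3: +8 =261
r36=100100 pc2: +4 =265
r37=100101 pc3: +8 =273
r38=100110 pc3: +8 =281
r39=100111 pc4: +16 =297
r40=101000 pc2: +4 =301
r41=101001 pc3: +8 =309
r42=101010 pc3: +8 =317
r43=101011 pc4: +16 =333
r44=101100 pc3: +8 =341
r45=101101 pc4: +16 =357
r46=101110 pc4: +16 =373
r47=101111 pc5: +32 =405
r48=110000 pc2: +4 =409
r49=110001 pc3: +8 =417
r50=110010 pc3: +8 =425
r51=110011 pc4: +16 =441
r52=110100 pc3: +8 =449
r53=110101 pc4: +16 =465
r54=110110 pc4: +16 =481
r55=110111 pc5: +32 =513
r56=111000 pc3: +8 =521
r57=111001 pc4: +16 =537
r58=111010 pc4: +16 =553
r59=111011 pc5: +32 =585
r60=111100 pc4: +16 =601
r61=111101 pc5: +32 =633
r62=111110 pc5: +32 =665
r63=111111 pc6: +64 =729
r64=1000000 pc1: +2 =731
r65=1000001 pc2: +4 =735
r66=1000010 pc2: +4 =739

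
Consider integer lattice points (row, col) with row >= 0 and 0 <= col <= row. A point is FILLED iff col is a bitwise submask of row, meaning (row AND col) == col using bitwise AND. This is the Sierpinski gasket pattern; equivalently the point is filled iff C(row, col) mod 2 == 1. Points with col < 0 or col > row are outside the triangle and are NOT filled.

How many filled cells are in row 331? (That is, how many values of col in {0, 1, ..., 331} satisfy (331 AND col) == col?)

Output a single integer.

331 in binary = 101001011
popcount(331) = number of 1-bits in 101001011 = 5
A col c satisfies (331 AND c) == c iff every set bit of c is also set in 331; each of the 5 set bits of 331 can independently be on or off in c.
count = 2^5 = 32

Answer: 32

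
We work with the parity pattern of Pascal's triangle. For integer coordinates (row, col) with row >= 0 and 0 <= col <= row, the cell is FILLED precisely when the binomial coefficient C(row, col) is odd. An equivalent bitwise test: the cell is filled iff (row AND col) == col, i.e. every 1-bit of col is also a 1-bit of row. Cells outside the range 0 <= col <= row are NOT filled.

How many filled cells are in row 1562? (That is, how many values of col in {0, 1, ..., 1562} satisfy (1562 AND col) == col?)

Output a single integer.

Answer: 32

Derivation:
1562 in binary = 11000011010
popcount(1562) = number of 1-bits in 11000011010 = 5
A col c satisfies (1562 AND c) == c iff every set bit of c is also set in 1562; each of the 5 set bits of 1562 can independently be on or off in c.
count = 2^5 = 32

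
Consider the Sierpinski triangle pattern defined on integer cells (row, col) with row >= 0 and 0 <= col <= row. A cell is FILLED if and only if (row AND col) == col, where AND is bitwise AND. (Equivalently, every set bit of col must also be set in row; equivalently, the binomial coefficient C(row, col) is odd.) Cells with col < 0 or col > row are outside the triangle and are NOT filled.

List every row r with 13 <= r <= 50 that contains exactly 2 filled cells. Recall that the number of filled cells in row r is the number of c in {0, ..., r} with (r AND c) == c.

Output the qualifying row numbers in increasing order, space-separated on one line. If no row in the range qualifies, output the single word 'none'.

Row r has 2^popcount(r) filled cells, so we need popcount(r) = log2(2) = 1.
Scan r = 13..50 and keep those with exactly 1 one-bits:
r=13=1101 popcount=3 -> skip
r=14=1110 popcount=3 -> skip
r=15=1111 popcount=4 -> skip
r=16=10000 popcount=1 -> KEEP
r=17=10001 popcount=2 -> skip
r=18=10010 popcount=2 -> skip
r=19=10011 popcount=3 -> skip
r=20=10100 popcount=2 -> skip
r=21=10101 popcount=3 -> skip
r=22=10110 popcount=3 -> skip
r=23=10111 popcount=4 -> skip
r=24=11000 popcount=2 -> skip
r=25=11001 popcount=3 -> skip
r=26=11010 popcount=3 -> skip
r=27=11011 popcount=4 -> skip
r=28=11100 popcount=3 -> skip
r=29=11101 popcount=4 -> skip
r=30=11110 popcount=4 -> skip
r=31=11111 popcount=5 -> skip
r=32=100000 popcount=1 -> KEEP
r=33=100001 popcount=2 -> skip
r=34=100010 popcount=2 -> skip
r=35=100011 popcount=3 -> skip
r=36=100100 popcount=2 -> skip
r=37=100101 popcount=3 -> skip
r=38=100110 popcount=3 -> skip
r=39=100111 popcount=4 -> skip
r=40=101000 popcount=2 -> skip
r=41=101001 popcount=3 -> skip
r=42=101010 popcount=3 -> skip
r=43=101011 popcount=4 -> skip
r=44=101100 popcount=3 -> skip
r=45=101101 popcount=4 -> skip
r=46=101110 popcount=4 -> skip
r=47=101111 popcount=5 -> skip
r=48=110000 popcount=2 -> skip
r=49=110001 popcount=3 -> skip
r=50=110010 popcount=3 -> skip
Kept rows: 16 32

Answer: 16 32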